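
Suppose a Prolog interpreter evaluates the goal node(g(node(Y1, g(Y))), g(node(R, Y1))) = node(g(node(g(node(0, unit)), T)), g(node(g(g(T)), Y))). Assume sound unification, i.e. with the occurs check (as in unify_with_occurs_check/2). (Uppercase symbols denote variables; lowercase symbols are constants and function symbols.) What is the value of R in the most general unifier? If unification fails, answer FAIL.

g(g(g(g(node(0, unit)))))

Decompose node/2: g(node(Y1, g(Y))) = g(node(g(node(0, unit)), T)),  g(node(R, Y1)) = g(node(g(g(T)), Y)).
Decompose g/1: node(Y1, g(Y)) = node(g(node(0, unit)), T).
Decompose node/2: Y1 = g(node(0, unit)),  g(Y) = T.
Bind Y1 := g(node(0, unit)); substituting into the one remaining equation that mentions Y1 gives: g(node(R, g(node(0, unit)))) = g(node(g(g(T)), Y)).
Bind T := g(Y); substituting into the remaining equation gives: g(node(R, g(node(0, unit)))) = g(node(g(g(g(Y))), Y)).
Decompose g/1: node(R, g(node(0, unit))) = node(g(g(g(Y))), Y).
Decompose node/2: R = g(g(g(Y))),  g(node(0, unit)) = Y.
Bind R := g(g(g(Y))); no other remaining equation mentions R.
Bind Y := g(node(0, unit)). Substituting into the earlier bindings gives T := g(g(node(0, unit))), R := g(g(g(g(node(0, unit))))).
MGU = { Y1 = g(node(0, unit)), T = g(g(node(0, unit))), R = g(g(g(g(node(0, unit))))), Y = g(node(0, unit)) }, so R = g(g(g(g(node(0, unit))))).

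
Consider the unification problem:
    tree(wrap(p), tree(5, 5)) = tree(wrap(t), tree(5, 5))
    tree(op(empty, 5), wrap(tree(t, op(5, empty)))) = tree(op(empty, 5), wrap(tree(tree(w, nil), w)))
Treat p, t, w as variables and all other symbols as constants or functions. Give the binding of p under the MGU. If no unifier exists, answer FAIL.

Decompose tree/2: wrap(p) = wrap(t),  tree(5, 5) = tree(5, 5).
Decompose wrap/1: p = t.
Bind p := t; no other remaining equation mentions p.
Delete trivial equation tree(5, 5) = tree(5, 5).
Decompose tree/2: op(empty, 5) = op(empty, 5),  wrap(tree(t, op(5, empty))) = wrap(tree(tree(w, nil), w)).
Delete trivial equation op(empty, 5) = op(empty, 5).
Decompose wrap/1: tree(t, op(5, empty)) = tree(tree(w, nil), w).
Decompose tree/2: t = tree(w, nil),  op(5, empty) = w.
Bind t := tree(w, nil); no other remaining equation mentions t. Substituting into the earlier binding gives p := tree(w, nil).
Bind w := op(5, empty). Substituting into the earlier bindings gives p := tree(op(5, empty), nil), t := tree(op(5, empty), nil).
MGU = { p := tree(op(5, empty), nil), t := tree(op(5, empty), nil), w := op(5, empty) }, so p := tree(op(5, empty), nil).

tree(op(5, empty), nil)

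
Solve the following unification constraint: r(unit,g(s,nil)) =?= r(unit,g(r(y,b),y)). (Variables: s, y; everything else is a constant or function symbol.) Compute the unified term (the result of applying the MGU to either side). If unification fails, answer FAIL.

Decompose r/2: unit =?= unit,  g(s,nil) =?= g(r(y,b),y).
Delete trivial equation unit =?= unit.
Decompose g/2: s =?= r(y,b),  nil =?= y.
Bind s := r(y,b); no other remaining equation mentions s.
Bind y := nil. Substituting into the earlier binding gives s := r(nil,b).
Applying the MGU to either side gives r(unit,g(r(nil,b),nil)).

r(unit,g(r(nil,b),nil))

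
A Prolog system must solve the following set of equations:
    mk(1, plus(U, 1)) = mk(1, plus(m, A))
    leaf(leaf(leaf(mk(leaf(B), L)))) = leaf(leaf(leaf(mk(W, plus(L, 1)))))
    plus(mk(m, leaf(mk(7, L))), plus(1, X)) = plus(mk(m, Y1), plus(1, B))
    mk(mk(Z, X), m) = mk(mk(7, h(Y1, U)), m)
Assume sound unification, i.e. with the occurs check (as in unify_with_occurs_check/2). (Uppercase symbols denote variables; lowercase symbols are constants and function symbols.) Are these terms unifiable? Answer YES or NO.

Decompose mk/2: 1 = 1,  plus(U, 1) = plus(m, A).
Delete trivial equation 1 = 1.
Decompose plus/2: U = m,  1 = A.
Bind U := m; substituting into the one remaining equation that mentions U gives: mk(mk(Z, X), m) = mk(mk(7, h(Y1, m)), m).
Bind A := 1; no other remaining equation mentions A.
Decompose leaf/1: leaf(leaf(mk(leaf(B), L))) = leaf(leaf(mk(W, plus(L, 1)))).
Decompose leaf/1: leaf(mk(leaf(B), L)) = leaf(mk(W, plus(L, 1))).
Decompose leaf/1: mk(leaf(B), L) = mk(W, plus(L, 1)).
Decompose mk/2: leaf(B) = W,  L = plus(L, 1).
Bind W := leaf(B); no other remaining equation mentions W.
Occurs check fails: L occurs in plus(L, 1); the equation L = plus(L, 1) has no finite solution.

NO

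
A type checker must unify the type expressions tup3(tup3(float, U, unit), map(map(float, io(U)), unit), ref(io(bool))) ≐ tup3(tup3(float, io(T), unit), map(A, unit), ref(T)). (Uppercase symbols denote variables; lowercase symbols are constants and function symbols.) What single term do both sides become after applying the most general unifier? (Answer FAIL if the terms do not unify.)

tup3(tup3(float, io(io(bool)), unit), map(map(float, io(io(io(bool)))), unit), ref(io(bool)))

Decompose tup3/3: tup3(float, U, unit) ≐ tup3(float, io(T), unit),  map(map(float, io(U)), unit) ≐ map(A, unit),  ref(io(bool)) ≐ ref(T).
Decompose tup3/3: float ≐ float,  U ≐ io(T),  unit ≐ unit.
Delete trivial equation float ≐ float.
Bind U := io(T); substituting into the one remaining equation that mentions U gives: map(map(float, io(io(T))), unit) ≐ map(A, unit).
Delete trivial equation unit ≐ unit.
Decompose map/2: map(float, io(io(T))) ≐ A,  unit ≐ unit.
Bind A := map(float, io(io(T))); no other remaining equation mentions A.
Delete trivial equation unit ≐ unit.
Decompose ref/1: io(bool) ≐ T.
Bind T := io(bool). Substituting into the earlier bindings gives U := io(io(bool)), A := map(float, io(io(io(bool)))).
Applying the MGU to either side gives tup3(tup3(float, io(io(bool)), unit), map(map(float, io(io(io(bool)))), unit), ref(io(bool))).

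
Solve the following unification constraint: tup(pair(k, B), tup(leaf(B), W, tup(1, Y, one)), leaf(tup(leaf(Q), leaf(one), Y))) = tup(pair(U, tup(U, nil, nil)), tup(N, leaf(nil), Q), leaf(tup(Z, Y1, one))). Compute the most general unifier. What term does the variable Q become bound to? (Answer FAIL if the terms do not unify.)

tup(1, one, one)

Decompose tup/3: pair(k, B) = pair(U, tup(U, nil, nil)),  tup(leaf(B), W, tup(1, Y, one)) = tup(N, leaf(nil), Q),  leaf(tup(leaf(Q), leaf(one), Y)) = leaf(tup(Z, Y1, one)).
Decompose pair/2: k = U,  B = tup(U, nil, nil).
Bind U := k; substituting into the one remaining equation that mentions U gives: B = tup(k, nil, nil).
Bind B := tup(k, nil, nil); substituting into the one remaining equation that mentions B gives: tup(leaf(tup(k, nil, nil)), W, tup(1, Y, one)) = tup(N, leaf(nil), Q).
Decompose tup/3: leaf(tup(k, nil, nil)) = N,  W = leaf(nil),  tup(1, Y, one) = Q.
Bind N := leaf(tup(k, nil, nil)); no other remaining equation mentions N.
Bind W := leaf(nil); no other remaining equation mentions W.
Bind Q := tup(1, Y, one); substituting into the remaining equation gives: leaf(tup(leaf(tup(1, Y, one)), leaf(one), Y)) = leaf(tup(Z, Y1, one)).
Decompose leaf/1: tup(leaf(tup(1, Y, one)), leaf(one), Y) = tup(Z, Y1, one).
Decompose tup/3: leaf(tup(1, Y, one)) = Z,  leaf(one) = Y1,  Y = one.
Bind Z := leaf(tup(1, Y, one)); no other remaining equation mentions Z.
Bind Y1 := leaf(one); no other remaining equation mentions Y1.
Bind Y := one. Substituting into the earlier bindings gives Q := tup(1, one, one), Z := leaf(tup(1, one, one)).
MGU = { U := k, B := tup(k, nil, nil), N := leaf(tup(k, nil, nil)), W := leaf(nil), Q := tup(1, one, one), Z := leaf(tup(1, one, one)), Y1 := leaf(one), Y := one }, so Q := tup(1, one, one).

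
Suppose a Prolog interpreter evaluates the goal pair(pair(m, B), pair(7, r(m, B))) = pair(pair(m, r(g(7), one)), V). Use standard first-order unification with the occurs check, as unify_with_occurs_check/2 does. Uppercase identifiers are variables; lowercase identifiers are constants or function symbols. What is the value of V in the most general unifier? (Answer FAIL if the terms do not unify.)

Decompose pair/2: pair(m, B) = pair(m, r(g(7), one)),  pair(7, r(m, B)) = V.
Decompose pair/2: m = m,  B = r(g(7), one).
Delete trivial equation m = m.
Bind B := r(g(7), one); substituting into the remaining equation gives: pair(7, r(m, r(g(7), one))) = V.
Bind V := pair(7, r(m, r(g(7), one))).
MGU = { B = r(g(7), one), V = pair(7, r(m, r(g(7), one))) }, so V = pair(7, r(m, r(g(7), one))).

pair(7, r(m, r(g(7), one)))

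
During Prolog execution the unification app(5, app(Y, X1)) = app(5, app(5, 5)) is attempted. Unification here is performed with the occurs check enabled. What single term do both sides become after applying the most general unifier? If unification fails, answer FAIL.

Decompose app/2: 5 = 5,  app(Y, X1) = app(5, 5).
Delete trivial equation 5 = 5.
Decompose app/2: Y = 5,  X1 = 5.
Bind Y := 5; no other remaining equation mentions Y.
Bind X1 := 5.
Applying the MGU to either side gives app(5, app(5, 5)).

app(5, app(5, 5))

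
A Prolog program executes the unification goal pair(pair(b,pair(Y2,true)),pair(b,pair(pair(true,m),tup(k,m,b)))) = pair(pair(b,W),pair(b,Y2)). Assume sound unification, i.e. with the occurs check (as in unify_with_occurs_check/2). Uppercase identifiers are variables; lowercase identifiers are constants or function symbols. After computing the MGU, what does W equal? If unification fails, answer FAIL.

pair(pair(pair(true,m),tup(k,m,b)),true)

Decompose pair/2: pair(b,pair(Y2,true)) = pair(b,W),  pair(b,pair(pair(true,m),tup(k,m,b))) = pair(b,Y2).
Decompose pair/2: b = b,  pair(Y2,true) = W.
Delete trivial equation b = b.
Bind W := pair(Y2,true); no other remaining equation mentions W.
Decompose pair/2: b = b,  pair(pair(true,m),tup(k,m,b)) = Y2.
Delete trivial equation b = b.
Bind Y2 := pair(pair(true,m),tup(k,m,b)). Substituting into the earlier binding gives W := pair(pair(pair(true,m),tup(k,m,b)),true).
MGU = { W = pair(pair(pair(true,m),tup(k,m,b)),true), Y2 = pair(pair(true,m),tup(k,m,b)) }, so W = pair(pair(pair(true,m),tup(k,m,b)),true).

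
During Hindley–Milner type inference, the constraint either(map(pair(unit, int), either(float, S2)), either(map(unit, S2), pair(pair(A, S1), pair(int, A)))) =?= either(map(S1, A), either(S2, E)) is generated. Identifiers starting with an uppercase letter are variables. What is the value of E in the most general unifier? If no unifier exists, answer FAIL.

Decompose either/2: map(pair(unit, int), either(float, S2)) =?= map(S1, A),  either(map(unit, S2), pair(pair(A, S1), pair(int, A))) =?= either(S2, E).
Decompose map/2: pair(unit, int) =?= S1,  either(float, S2) =?= A.
Bind S1 := pair(unit, int); substituting into the one remaining equation that mentions S1 gives: either(map(unit, S2), pair(pair(A, pair(unit, int)), pair(int, A))) =?= either(S2, E).
Bind A := either(float, S2); substituting into the remaining equation gives: either(map(unit, S2), pair(pair(either(float, S2), pair(unit, int)), pair(int, either(float, S2)))) =?= either(S2, E).
Decompose either/2: map(unit, S2) =?= S2,  pair(pair(either(float, S2), pair(unit, int)), pair(int, either(float, S2))) =?= E.
Occurs check fails: S2 occurs in map(unit, S2); the equation S2 =?= map(unit, S2) has no finite solution.

FAIL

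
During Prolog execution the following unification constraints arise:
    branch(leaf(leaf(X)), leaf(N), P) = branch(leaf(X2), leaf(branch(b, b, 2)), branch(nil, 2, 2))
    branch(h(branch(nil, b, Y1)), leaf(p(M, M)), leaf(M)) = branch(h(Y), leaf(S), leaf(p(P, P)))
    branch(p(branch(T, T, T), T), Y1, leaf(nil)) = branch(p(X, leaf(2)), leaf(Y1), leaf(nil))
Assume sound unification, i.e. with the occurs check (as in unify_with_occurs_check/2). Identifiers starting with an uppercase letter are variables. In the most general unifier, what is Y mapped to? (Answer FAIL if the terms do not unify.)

Decompose branch/3: leaf(leaf(X)) = leaf(X2),  leaf(N) = leaf(branch(b, b, 2)),  P = branch(nil, 2, 2).
Decompose leaf/1: leaf(X) = X2.
Bind X2 := leaf(X); no other remaining equation mentions X2.
Decompose leaf/1: N = branch(b, b, 2).
Bind N := branch(b, b, 2); no other remaining equation mentions N.
Bind P := branch(nil, 2, 2); substituting into the one remaining equation that mentions P gives: branch(h(branch(nil, b, Y1)), leaf(p(M, M)), leaf(M)) = branch(h(Y), leaf(S), leaf(p(branch(nil, 2, 2), branch(nil, 2, 2)))).
Decompose branch/3: h(branch(nil, b, Y1)) = h(Y),  leaf(p(M, M)) = leaf(S),  leaf(M) = leaf(p(branch(nil, 2, 2), branch(nil, 2, 2))).
Decompose h/1: branch(nil, b, Y1) = Y.
Bind Y := branch(nil, b, Y1); no other remaining equation mentions Y.
Decompose leaf/1: p(M, M) = S.
Bind S := p(M, M); no other remaining equation mentions S.
Decompose leaf/1: M = p(branch(nil, 2, 2), branch(nil, 2, 2)).
Bind M := p(branch(nil, 2, 2), branch(nil, 2, 2)); no other remaining equation mentions M. Substituting into the earlier binding gives S := p(p(branch(nil, 2, 2), branch(nil, 2, 2)), p(branch(nil, 2, 2), branch(nil, 2, 2))).
Decompose branch/3: p(branch(T, T, T), T) = p(X, leaf(2)),  Y1 = leaf(Y1),  leaf(nil) = leaf(nil).
Decompose p/2: branch(T, T, T) = X,  T = leaf(2).
Bind X := branch(T, T, T); no other remaining equation mentions X. Substituting into the earlier binding gives X2 := leaf(branch(T, T, T)).
Bind T := leaf(2); no other remaining equation mentions T. Substituting into the earlier bindings gives X2 := leaf(branch(leaf(2), leaf(2), leaf(2))), X := branch(leaf(2), leaf(2), leaf(2)).
Occurs check fails: Y1 occurs in leaf(Y1); the equation Y1 = leaf(Y1) has no finite solution.

FAIL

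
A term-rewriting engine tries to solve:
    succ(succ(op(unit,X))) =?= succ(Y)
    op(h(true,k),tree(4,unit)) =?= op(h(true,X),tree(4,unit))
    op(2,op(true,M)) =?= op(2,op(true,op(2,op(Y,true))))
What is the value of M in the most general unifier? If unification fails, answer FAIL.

op(2,op(succ(op(unit,k)),true))

Decompose succ/1: succ(op(unit,X)) =?= Y.
Bind Y := succ(op(unit,X)); substituting into the one remaining equation that mentions Y gives: op(2,op(true,M)) =?= op(2,op(true,op(2,op(succ(op(unit,X)),true)))).
Decompose op/2: h(true,k) =?= h(true,X),  tree(4,unit) =?= tree(4,unit).
Decompose h/2: true =?= true,  k =?= X.
Delete trivial equation true =?= true.
Bind X := k; substituting into the one remaining equation that mentions X gives: op(2,op(true,M)) =?= op(2,op(true,op(2,op(succ(op(unit,k)),true)))). Substituting into the earlier binding gives Y := succ(op(unit,k)).
Delete trivial equation tree(4,unit) =?= tree(4,unit).
Decompose op/2: 2 =?= 2,  op(true,M) =?= op(true,op(2,op(succ(op(unit,k)),true))).
Delete trivial equation 2 =?= 2.
Decompose op/2: true =?= true,  M =?= op(2,op(succ(op(unit,k)),true)).
Delete trivial equation true =?= true.
Bind M := op(2,op(succ(op(unit,k)),true)).
MGU = { Y ↦ succ(op(unit,k)), X ↦ k, M ↦ op(2,op(succ(op(unit,k)),true)) }, so M ↦ op(2,op(succ(op(unit,k)),true)).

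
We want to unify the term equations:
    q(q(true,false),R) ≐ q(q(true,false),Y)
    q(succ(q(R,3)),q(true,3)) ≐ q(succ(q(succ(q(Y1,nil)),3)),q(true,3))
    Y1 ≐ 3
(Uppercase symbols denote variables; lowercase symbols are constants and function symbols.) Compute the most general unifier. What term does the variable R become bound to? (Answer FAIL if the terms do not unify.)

Decompose q/2: q(true,false) ≐ q(true,false),  R ≐ Y.
Delete trivial equation q(true,false) ≐ q(true,false).
Bind R := Y; substituting into the one remaining equation that mentions R gives: q(succ(q(Y,3)),q(true,3)) ≐ q(succ(q(succ(q(Y1,nil)),3)),q(true,3)).
Decompose q/2: succ(q(Y,3)) ≐ succ(q(succ(q(Y1,nil)),3)),  q(true,3) ≐ q(true,3).
Decompose succ/1: q(Y,3) ≐ q(succ(q(Y1,nil)),3).
Decompose q/2: Y ≐ succ(q(Y1,nil)),  3 ≐ 3.
Bind Y := succ(q(Y1,nil)); no other remaining equation mentions Y. Substituting into the earlier binding gives R := succ(q(Y1,nil)).
Delete trivial equation 3 ≐ 3.
Delete trivial equation q(true,3) ≐ q(true,3).
Bind Y1 := 3. Substituting into the earlier bindings gives R := succ(q(3,nil)), Y := succ(q(3,nil)).
MGU = { R := succ(q(3,nil)), Y := succ(q(3,nil)), Y1 := 3 }, so R := succ(q(3,nil)).

succ(q(3,nil))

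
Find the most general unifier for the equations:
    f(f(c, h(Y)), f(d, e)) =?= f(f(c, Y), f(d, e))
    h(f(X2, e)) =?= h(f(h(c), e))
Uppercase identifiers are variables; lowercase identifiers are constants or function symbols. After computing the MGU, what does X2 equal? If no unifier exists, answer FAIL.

FAIL

Decompose f/2: f(c, h(Y)) =?= f(c, Y),  f(d, e) =?= f(d, e).
Decompose f/2: c =?= c,  h(Y) =?= Y.
Delete trivial equation c =?= c.
Occurs check fails: Y occurs in h(Y); the equation Y =?= h(Y) has no finite solution.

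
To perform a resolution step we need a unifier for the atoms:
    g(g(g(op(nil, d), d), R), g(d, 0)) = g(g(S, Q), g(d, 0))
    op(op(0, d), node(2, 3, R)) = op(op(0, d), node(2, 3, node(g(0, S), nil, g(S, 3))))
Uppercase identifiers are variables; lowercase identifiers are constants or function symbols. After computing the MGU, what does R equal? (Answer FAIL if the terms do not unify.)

node(g(0, g(op(nil, d), d)), nil, g(g(op(nil, d), d), 3))

Decompose g/2: g(g(op(nil, d), d), R) = g(S, Q),  g(d, 0) = g(d, 0).
Decompose g/2: g(op(nil, d), d) = S,  R = Q.
Bind S := g(op(nil, d), d); substituting into the one remaining equation that mentions S gives: op(op(0, d), node(2, 3, R)) = op(op(0, d), node(2, 3, node(g(0, g(op(nil, d), d)), nil, g(g(op(nil, d), d), 3)))).
Bind R := Q; substituting into the one remaining equation that mentions R gives: op(op(0, d), node(2, 3, Q)) = op(op(0, d), node(2, 3, node(g(0, g(op(nil, d), d)), nil, g(g(op(nil, d), d), 3)))).
Delete trivial equation g(d, 0) = g(d, 0).
Decompose op/2: op(0, d) = op(0, d),  node(2, 3, Q) = node(2, 3, node(g(0, g(op(nil, d), d)), nil, g(g(op(nil, d), d), 3))).
Delete trivial equation op(0, d) = op(0, d).
Decompose node/3: 2 = 2,  3 = 3,  Q = node(g(0, g(op(nil, d), d)), nil, g(g(op(nil, d), d), 3)).
Delete trivial equation 2 = 2.
Delete trivial equation 3 = 3.
Bind Q := node(g(0, g(op(nil, d), d)), nil, g(g(op(nil, d), d), 3)). Substituting into the earlier binding gives R := node(g(0, g(op(nil, d), d)), nil, g(g(op(nil, d), d), 3)).
MGU = { S ↦ g(op(nil, d), d), R ↦ node(g(0, g(op(nil, d), d)), nil, g(g(op(nil, d), d), 3)), Q ↦ node(g(0, g(op(nil, d), d)), nil, g(g(op(nil, d), d), 3)) }, so R ↦ node(g(0, g(op(nil, d), d)), nil, g(g(op(nil, d), d), 3)).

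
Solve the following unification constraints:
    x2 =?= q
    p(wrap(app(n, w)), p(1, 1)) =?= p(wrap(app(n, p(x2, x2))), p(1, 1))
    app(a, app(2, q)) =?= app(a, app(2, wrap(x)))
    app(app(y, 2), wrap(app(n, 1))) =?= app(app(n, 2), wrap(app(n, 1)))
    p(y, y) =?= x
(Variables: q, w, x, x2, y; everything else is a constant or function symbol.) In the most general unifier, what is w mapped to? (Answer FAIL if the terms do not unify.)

p(wrap(p(n, n)), wrap(p(n, n)))

Bind x2 := q; substituting into the one remaining equation that mentions x2 gives: p(wrap(app(n, w)), p(1, 1)) =?= p(wrap(app(n, p(q, q))), p(1, 1)).
Decompose p/2: wrap(app(n, w)) =?= wrap(app(n, p(q, q))),  p(1, 1) =?= p(1, 1).
Decompose wrap/1: app(n, w) =?= app(n, p(q, q)).
Decompose app/2: n =?= n,  w =?= p(q, q).
Delete trivial equation n =?= n.
Bind w := p(q, q); no other remaining equation mentions w.
Delete trivial equation p(1, 1) =?= p(1, 1).
Decompose app/2: a =?= a,  app(2, q) =?= app(2, wrap(x)).
Delete trivial equation a =?= a.
Decompose app/2: 2 =?= 2,  q =?= wrap(x).
Delete trivial equation 2 =?= 2.
Bind q := wrap(x); no other remaining equation mentions q. Substituting into the earlier bindings gives x2 := wrap(x), w := p(wrap(x), wrap(x)).
Decompose app/2: app(y, 2) =?= app(n, 2),  wrap(app(n, 1)) =?= wrap(app(n, 1)).
Decompose app/2: y =?= n,  2 =?= 2.
Bind y := n; substituting into the one remaining equation that mentions y gives: p(n, n) =?= x.
Delete trivial equation 2 =?= 2.
Delete trivial equation wrap(app(n, 1)) =?= wrap(app(n, 1)).
Bind x := p(n, n). Substituting into the earlier bindings gives x2 := wrap(p(n, n)), w := p(wrap(p(n, n)), wrap(p(n, n))), q := wrap(p(n, n)).
MGU = { x2 -> wrap(p(n, n)), w -> p(wrap(p(n, n)), wrap(p(n, n))), q -> wrap(p(n, n)), y -> n, x -> p(n, n) }, so w -> p(wrap(p(n, n)), wrap(p(n, n))).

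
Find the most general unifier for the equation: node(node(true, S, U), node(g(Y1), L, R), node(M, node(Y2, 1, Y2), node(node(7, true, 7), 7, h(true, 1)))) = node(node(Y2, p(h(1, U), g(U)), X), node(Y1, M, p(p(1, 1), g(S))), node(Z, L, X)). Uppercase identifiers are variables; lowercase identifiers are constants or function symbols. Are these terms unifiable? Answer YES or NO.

NO

Decompose node/3: node(true, S, U) = node(Y2, p(h(1, U), g(U)), X),  node(g(Y1), L, R) = node(Y1, M, p(p(1, 1), g(S))),  node(M, node(Y2, 1, Y2), node(node(7, true, 7), 7, h(true, 1))) = node(Z, L, X).
Decompose node/3: true = Y2,  S = p(h(1, U), g(U)),  U = X.
Bind Y2 := true; substituting into the one remaining equation that mentions Y2 gives: node(M, node(true, 1, true), node(node(7, true, 7), 7, h(true, 1))) = node(Z, L, X).
Bind S := p(h(1, U), g(U)); substituting into the one remaining equation that mentions S gives: node(g(Y1), L, R) = node(Y1, M, p(p(1, 1), g(p(h(1, U), g(U))))).
Bind U := X; substituting into the one remaining equation that mentions U gives: node(g(Y1), L, R) = node(Y1, M, p(p(1, 1), g(p(h(1, X), g(X))))). Substituting into the earlier binding gives S := p(h(1, X), g(X)).
Decompose node/3: g(Y1) = Y1,  L = M,  R = p(p(1, 1), g(p(h(1, X), g(X)))).
Occurs check fails: Y1 occurs in g(Y1); the equation Y1 = g(Y1) has no finite solution.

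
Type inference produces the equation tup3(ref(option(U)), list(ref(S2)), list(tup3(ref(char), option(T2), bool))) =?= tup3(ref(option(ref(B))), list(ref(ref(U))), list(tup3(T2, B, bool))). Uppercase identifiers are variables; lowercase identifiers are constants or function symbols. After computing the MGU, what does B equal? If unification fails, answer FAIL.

Decompose tup3/3: ref(option(U)) =?= ref(option(ref(B))),  list(ref(S2)) =?= list(ref(ref(U))),  list(tup3(ref(char), option(T2), bool)) =?= list(tup3(T2, B, bool)).
Decompose ref/1: option(U) =?= option(ref(B)).
Decompose option/1: U =?= ref(B).
Bind U := ref(B); substituting into the one remaining equation that mentions U gives: list(ref(S2)) =?= list(ref(ref(ref(B)))).
Decompose list/1: ref(S2) =?= ref(ref(ref(B))).
Decompose ref/1: S2 =?= ref(ref(B)).
Bind S2 := ref(ref(B)); no other remaining equation mentions S2.
Decompose list/1: tup3(ref(char), option(T2), bool) =?= tup3(T2, B, bool).
Decompose tup3/3: ref(char) =?= T2,  option(T2) =?= B,  bool =?= bool.
Bind T2 := ref(char); substituting into the one remaining equation that mentions T2 gives: option(ref(char)) =?= B.
Bind B := option(ref(char)); no other remaining equation mentions B. Substituting into the earlier bindings gives U := ref(option(ref(char))), S2 := ref(ref(option(ref(char)))).
Delete trivial equation bool =?= bool.
MGU = { U ↦ ref(option(ref(char))), S2 ↦ ref(ref(option(ref(char)))), T2 ↦ ref(char), B ↦ option(ref(char)) }, so B ↦ option(ref(char)).

option(ref(char))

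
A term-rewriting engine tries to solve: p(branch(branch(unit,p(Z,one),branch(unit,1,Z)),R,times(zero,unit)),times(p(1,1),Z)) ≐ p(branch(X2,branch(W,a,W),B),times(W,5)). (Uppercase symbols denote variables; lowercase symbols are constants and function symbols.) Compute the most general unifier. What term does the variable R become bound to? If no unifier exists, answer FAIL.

branch(p(1,1),a,p(1,1))

Decompose p/2: branch(branch(unit,p(Z,one),branch(unit,1,Z)),R,times(zero,unit)) ≐ branch(X2,branch(W,a,W),B),  times(p(1,1),Z) ≐ times(W,5).
Decompose branch/3: branch(unit,p(Z,one),branch(unit,1,Z)) ≐ X2,  R ≐ branch(W,a,W),  times(zero,unit) ≐ B.
Bind X2 := branch(unit,p(Z,one),branch(unit,1,Z)); no other remaining equation mentions X2.
Bind R := branch(W,a,W); no other remaining equation mentions R.
Bind B := times(zero,unit); no other remaining equation mentions B.
Decompose times/2: p(1,1) ≐ W,  Z ≐ 5.
Bind W := p(1,1); no other remaining equation mentions W. Substituting into the earlier binding gives R := branch(p(1,1),a,p(1,1)).
Bind Z := 5. Substituting into the earlier binding gives X2 := branch(unit,p(5,one),branch(unit,1,5)).
MGU = { X2 ↦ branch(unit,p(5,one),branch(unit,1,5)), R ↦ branch(p(1,1),a,p(1,1)), B ↦ times(zero,unit), W ↦ p(1,1), Z ↦ 5 }, so R ↦ branch(p(1,1),a,p(1,1)).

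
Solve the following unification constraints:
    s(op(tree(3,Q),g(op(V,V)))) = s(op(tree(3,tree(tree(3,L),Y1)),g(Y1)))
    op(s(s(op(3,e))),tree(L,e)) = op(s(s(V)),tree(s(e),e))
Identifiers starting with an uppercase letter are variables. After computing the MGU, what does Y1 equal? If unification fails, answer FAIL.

Decompose s/1: op(tree(3,Q),g(op(V,V))) = op(tree(3,tree(tree(3,L),Y1)),g(Y1)).
Decompose op/2: tree(3,Q) = tree(3,tree(tree(3,L),Y1)),  g(op(V,V)) = g(Y1).
Decompose tree/2: 3 = 3,  Q = tree(tree(3,L),Y1).
Delete trivial equation 3 = 3.
Bind Q := tree(tree(3,L),Y1); no other remaining equation mentions Q.
Decompose g/1: op(V,V) = Y1.
Bind Y1 := op(V,V); no other remaining equation mentions Y1. Substituting into the earlier binding gives Q := tree(tree(3,L),op(V,V)).
Decompose op/2: s(s(op(3,e))) = s(s(V)),  tree(L,e) = tree(s(e),e).
Decompose s/1: s(op(3,e)) = s(V).
Decompose s/1: op(3,e) = V.
Bind V := op(3,e); no other remaining equation mentions V. Substituting into the earlier bindings gives Q := tree(tree(3,L),op(op(3,e),op(3,e))), Y1 := op(op(3,e),op(3,e)).
Decompose tree/2: L = s(e),  e = e.
Bind L := s(e); no other remaining equation mentions L. Substituting into the earlier binding gives Q := tree(tree(3,s(e)),op(op(3,e),op(3,e))).
Delete trivial equation e = e.
MGU = { Q := tree(tree(3,s(e)),op(op(3,e),op(3,e))), Y1 := op(op(3,e),op(3,e)), V := op(3,e), L := s(e) }, so Y1 := op(op(3,e),op(3,e)).

op(op(3,e),op(3,e))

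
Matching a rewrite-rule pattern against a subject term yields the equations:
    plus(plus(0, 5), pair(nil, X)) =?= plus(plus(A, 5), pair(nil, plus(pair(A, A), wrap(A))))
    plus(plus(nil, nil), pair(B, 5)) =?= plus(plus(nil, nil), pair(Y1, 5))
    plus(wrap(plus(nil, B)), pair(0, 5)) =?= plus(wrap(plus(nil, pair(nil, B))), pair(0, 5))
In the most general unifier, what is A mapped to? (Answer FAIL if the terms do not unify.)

FAIL

Decompose plus/2: plus(0, 5) =?= plus(A, 5),  pair(nil, X) =?= pair(nil, plus(pair(A, A), wrap(A))).
Decompose plus/2: 0 =?= A,  5 =?= 5.
Bind A := 0; substituting into the one remaining equation that mentions A gives: pair(nil, X) =?= pair(nil, plus(pair(0, 0), wrap(0))).
Delete trivial equation 5 =?= 5.
Decompose pair/2: nil =?= nil,  X =?= plus(pair(0, 0), wrap(0)).
Delete trivial equation nil =?= nil.
Bind X := plus(pair(0, 0), wrap(0)); no other remaining equation mentions X.
Decompose plus/2: plus(nil, nil) =?= plus(nil, nil),  pair(B, 5) =?= pair(Y1, 5).
Delete trivial equation plus(nil, nil) =?= plus(nil, nil).
Decompose pair/2: B =?= Y1,  5 =?= 5.
Bind B := Y1; substituting into the one remaining equation that mentions B gives: plus(wrap(plus(nil, Y1)), pair(0, 5)) =?= plus(wrap(plus(nil, pair(nil, Y1))), pair(0, 5)).
Delete trivial equation 5 =?= 5.
Decompose plus/2: wrap(plus(nil, Y1)) =?= wrap(plus(nil, pair(nil, Y1))),  pair(0, 5) =?= pair(0, 5).
Decompose wrap/1: plus(nil, Y1) =?= plus(nil, pair(nil, Y1)).
Decompose plus/2: nil =?= nil,  Y1 =?= pair(nil, Y1).
Delete trivial equation nil =?= nil.
Occurs check fails: Y1 occurs in pair(nil, Y1); the equation Y1 =?= pair(nil, Y1) has no finite solution.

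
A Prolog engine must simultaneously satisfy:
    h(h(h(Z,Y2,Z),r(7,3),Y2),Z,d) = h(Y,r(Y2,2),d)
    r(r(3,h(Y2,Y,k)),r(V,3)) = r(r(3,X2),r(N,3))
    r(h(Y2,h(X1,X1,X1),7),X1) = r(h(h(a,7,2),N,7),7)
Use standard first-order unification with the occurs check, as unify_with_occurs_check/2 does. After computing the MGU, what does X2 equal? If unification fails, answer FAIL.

Decompose h/3: h(h(Z,Y2,Z),r(7,3),Y2) = Y,  Z = r(Y2,2),  d = d.
Bind Y := h(h(Z,Y2,Z),r(7,3),Y2); substituting into the one remaining equation that mentions Y gives: r(r(3,h(Y2,h(h(Z,Y2,Z),r(7,3),Y2),k)),r(V,3)) = r(r(3,X2),r(N,3)).
Bind Z := r(Y2,2); substituting into the one remaining equation that mentions Z gives: r(r(3,h(Y2,h(h(r(Y2,2),Y2,r(Y2,2)),r(7,3),Y2),k)),r(V,3)) = r(r(3,X2),r(N,3)). Substituting into the earlier binding gives Y := h(h(r(Y2,2),Y2,r(Y2,2)),r(7,3),Y2).
Delete trivial equation d = d.
Decompose r/2: r(3,h(Y2,h(h(r(Y2,2),Y2,r(Y2,2)),r(7,3),Y2),k)) = r(3,X2),  r(V,3) = r(N,3).
Decompose r/2: 3 = 3,  h(Y2,h(h(r(Y2,2),Y2,r(Y2,2)),r(7,3),Y2),k) = X2.
Delete trivial equation 3 = 3.
Bind X2 := h(Y2,h(h(r(Y2,2),Y2,r(Y2,2)),r(7,3),Y2),k); no other remaining equation mentions X2.
Decompose r/2: V = N,  3 = 3.
Bind V := N; no other remaining equation mentions V.
Delete trivial equation 3 = 3.
Decompose r/2: h(Y2,h(X1,X1,X1),7) = h(h(a,7,2),N,7),  X1 = 7.
Decompose h/3: Y2 = h(a,7,2),  h(X1,X1,X1) = N,  7 = 7.
Bind Y2 := h(a,7,2); no other remaining equation mentions Y2. Substituting into the earlier bindings gives Y := h(h(r(h(a,7,2),2),h(a,7,2),r(h(a,7,2),2)),r(7,3),h(a,7,2)), Z := r(h(a,7,2),2), X2 := h(h(a,7,2),h(h(r(h(a,7,2),2),h(a,7,2),r(h(a,7,2),2)),r(7,3),h(a,7,2)),k).
Bind N := h(X1,X1,X1); no other remaining equation mentions N. Substituting into the earlier binding gives V := h(X1,X1,X1).
Delete trivial equation 7 = 7.
Bind X1 := 7. Substituting into the earlier bindings gives V := h(7,7,7), N := h(7,7,7).
MGU = { Y ↦ h(h(r(h(a,7,2),2),h(a,7,2),r(h(a,7,2),2)),r(7,3),h(a,7,2)), Z ↦ r(h(a,7,2),2), X2 ↦ h(h(a,7,2),h(h(r(h(a,7,2),2),h(a,7,2),r(h(a,7,2),2)),r(7,3),h(a,7,2)),k), V ↦ h(7,7,7), Y2 ↦ h(a,7,2), N ↦ h(7,7,7), X1 ↦ 7 }, so X2 ↦ h(h(a,7,2),h(h(r(h(a,7,2),2),h(a,7,2),r(h(a,7,2),2)),r(7,3),h(a,7,2)),k).

h(h(a,7,2),h(h(r(h(a,7,2),2),h(a,7,2),r(h(a,7,2),2)),r(7,3),h(a,7,2)),k)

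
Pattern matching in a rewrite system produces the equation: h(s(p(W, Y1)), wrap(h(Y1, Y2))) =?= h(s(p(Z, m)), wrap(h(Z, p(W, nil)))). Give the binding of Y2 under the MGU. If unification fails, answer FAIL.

p(m, nil)

Decompose h/2: s(p(W, Y1)) =?= s(p(Z, m)),  wrap(h(Y1, Y2)) =?= wrap(h(Z, p(W, nil))).
Decompose s/1: p(W, Y1) =?= p(Z, m).
Decompose p/2: W =?= Z,  Y1 =?= m.
Bind W := Z; substituting into the one remaining equation that mentions W gives: wrap(h(Y1, Y2)) =?= wrap(h(Z, p(Z, nil))).
Bind Y1 := m; substituting into the remaining equation gives: wrap(h(m, Y2)) =?= wrap(h(Z, p(Z, nil))).
Decompose wrap/1: h(m, Y2) =?= h(Z, p(Z, nil)).
Decompose h/2: m =?= Z,  Y2 =?= p(Z, nil).
Bind Z := m; substituting into the remaining equation gives: Y2 =?= p(m, nil). Substituting into the earlier binding gives W := m.
Bind Y2 := p(m, nil).
MGU = { W ↦ m, Y1 ↦ m, Z ↦ m, Y2 ↦ p(m, nil) }, so Y2 ↦ p(m, nil).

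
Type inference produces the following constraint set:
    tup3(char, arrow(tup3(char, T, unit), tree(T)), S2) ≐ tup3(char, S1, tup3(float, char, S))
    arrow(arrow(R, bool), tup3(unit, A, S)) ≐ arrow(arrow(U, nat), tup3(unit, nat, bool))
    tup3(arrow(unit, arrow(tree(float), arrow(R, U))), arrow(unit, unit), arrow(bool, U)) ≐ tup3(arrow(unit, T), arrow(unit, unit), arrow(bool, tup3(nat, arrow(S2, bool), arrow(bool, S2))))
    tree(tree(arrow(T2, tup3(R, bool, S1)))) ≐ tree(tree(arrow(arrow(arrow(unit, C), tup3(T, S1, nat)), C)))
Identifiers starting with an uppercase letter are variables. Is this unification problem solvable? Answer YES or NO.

Decompose tup3/3: char ≐ char,  arrow(tup3(char, T, unit), tree(T)) ≐ S1,  S2 ≐ tup3(float, char, S).
Delete trivial equation char ≐ char.
Bind S1 := arrow(tup3(char, T, unit), tree(T)); substituting into the one remaining equation that mentions S1 gives: tree(tree(arrow(T2, tup3(R, bool, arrow(tup3(char, T, unit), tree(T)))))) ≐ tree(tree(arrow(arrow(arrow(unit, C), tup3(T, arrow(tup3(char, T, unit), tree(T)), nat)), C))).
Bind S2 := tup3(float, char, S); substituting into the one remaining equation that mentions S2 gives: tup3(arrow(unit, arrow(tree(float), arrow(R, U))), arrow(unit, unit), arrow(bool, U)) ≐ tup3(arrow(unit, T), arrow(unit, unit), arrow(bool, tup3(nat, arrow(tup3(float, char, S), bool), arrow(bool, tup3(float, char, S))))).
Decompose arrow/2: arrow(R, bool) ≐ arrow(U, nat),  tup3(unit, A, S) ≐ tup3(unit, nat, bool).
Decompose arrow/2: R ≐ U,  bool ≐ nat.
Bind R := U; substituting into the 2 remaining equations that mention R gives: tup3(arrow(unit, arrow(tree(float), arrow(U, U))), arrow(unit, unit), arrow(bool, U)) ≐ tup3(arrow(unit, T), arrow(unit, unit), arrow(bool, tup3(nat, arrow(tup3(float, char, S), bool), arrow(bool, tup3(float, char, S))))),  tree(tree(arrow(T2, tup3(U, bool, arrow(tup3(char, T, unit), tree(T)))))) ≐ tree(tree(arrow(arrow(arrow(unit, C), tup3(T, arrow(tup3(char, T, unit), tree(T)), nat)), C))).
Clash: constants bool and nat differ; no unifier exists.

NO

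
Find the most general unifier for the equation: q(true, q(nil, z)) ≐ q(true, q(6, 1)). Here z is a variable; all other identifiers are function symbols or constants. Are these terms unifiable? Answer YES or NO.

NO

Decompose q/2: true ≐ true,  q(nil, z) ≐ q(6, 1).
Delete trivial equation true ≐ true.
Decompose q/2: nil ≐ 6,  z ≐ 1.
Clash: constants nil and 6 differ; no unifier exists.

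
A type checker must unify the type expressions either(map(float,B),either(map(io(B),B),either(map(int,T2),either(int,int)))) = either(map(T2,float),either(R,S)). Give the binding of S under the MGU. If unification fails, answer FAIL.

Decompose either/2: map(float,B) = map(T2,float),  either(map(io(B),B),either(map(int,T2),either(int,int))) = either(R,S).
Decompose map/2: float = T2,  B = float.
Bind T2 := float; substituting into the one remaining equation that mentions T2 gives: either(map(io(B),B),either(map(int,float),either(int,int))) = either(R,S).
Bind B := float; substituting into the remaining equation gives: either(map(io(float),float),either(map(int,float),either(int,int))) = either(R,S).
Decompose either/2: map(io(float),float) = R,  either(map(int,float),either(int,int)) = S.
Bind R := map(io(float),float); no other remaining equation mentions R.
Bind S := either(map(int,float),either(int,int)).
MGU = { T2 := float, B := float, R := map(io(float),float), S := either(map(int,float),either(int,int)) }, so S := either(map(int,float),either(int,int)).

either(map(int,float),either(int,int))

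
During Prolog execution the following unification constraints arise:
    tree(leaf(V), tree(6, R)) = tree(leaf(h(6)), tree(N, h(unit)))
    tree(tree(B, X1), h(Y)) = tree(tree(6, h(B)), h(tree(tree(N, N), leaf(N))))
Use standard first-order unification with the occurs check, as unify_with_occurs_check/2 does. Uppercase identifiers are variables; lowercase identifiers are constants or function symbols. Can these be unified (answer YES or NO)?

Decompose tree/2: leaf(V) = leaf(h(6)),  tree(6, R) = tree(N, h(unit)).
Decompose leaf/1: V = h(6).
Bind V := h(6); no other remaining equation mentions V.
Decompose tree/2: 6 = N,  R = h(unit).
Bind N := 6; substituting into the one remaining equation that mentions N gives: tree(tree(B, X1), h(Y)) = tree(tree(6, h(B)), h(tree(tree(6, 6), leaf(6)))).
Bind R := h(unit); no other remaining equation mentions R.
Decompose tree/2: tree(B, X1) = tree(6, h(B)),  h(Y) = h(tree(tree(6, 6), leaf(6))).
Decompose tree/2: B = 6,  X1 = h(B).
Bind B := 6; substituting into the one remaining equation that mentions B gives: X1 = h(6).
Bind X1 := h(6); no other remaining equation mentions X1.
Decompose h/1: Y = tree(tree(6, 6), leaf(6)).
Bind Y := tree(tree(6, 6), leaf(6)).
No equations remain and no clash or occurs-check failure arose, so a unifier exists.

YES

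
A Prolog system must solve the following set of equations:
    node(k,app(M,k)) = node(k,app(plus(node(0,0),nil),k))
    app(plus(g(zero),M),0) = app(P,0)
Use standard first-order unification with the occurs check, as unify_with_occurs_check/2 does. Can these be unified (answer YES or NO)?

Decompose node/2: k = k,  app(M,k) = app(plus(node(0,0),nil),k).
Delete trivial equation k = k.
Decompose app/2: M = plus(node(0,0),nil),  k = k.
Bind M := plus(node(0,0),nil); substituting into the one remaining equation that mentions M gives: app(plus(g(zero),plus(node(0,0),nil)),0) = app(P,0).
Delete trivial equation k = k.
Decompose app/2: plus(g(zero),plus(node(0,0),nil)) = P,  0 = 0.
Bind P := plus(g(zero),plus(node(0,0),nil)); no other remaining equation mentions P.
Delete trivial equation 0 = 0.
No equations remain and no clash or occurs-check failure arose, so a unifier exists.

YES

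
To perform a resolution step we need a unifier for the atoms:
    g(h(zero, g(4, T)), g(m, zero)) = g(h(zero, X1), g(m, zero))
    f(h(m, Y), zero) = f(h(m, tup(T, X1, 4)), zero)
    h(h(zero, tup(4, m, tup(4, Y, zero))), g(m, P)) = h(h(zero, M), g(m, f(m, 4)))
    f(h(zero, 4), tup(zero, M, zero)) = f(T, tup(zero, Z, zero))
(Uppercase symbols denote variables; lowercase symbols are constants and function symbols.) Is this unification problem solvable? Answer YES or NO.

Decompose g/2: h(zero, g(4, T)) = h(zero, X1),  g(m, zero) = g(m, zero).
Decompose h/2: zero = zero,  g(4, T) = X1.
Delete trivial equation zero = zero.
Bind X1 := g(4, T); substituting into the one remaining equation that mentions X1 gives: f(h(m, Y), zero) = f(h(m, tup(T, g(4, T), 4)), zero).
Delete trivial equation g(m, zero) = g(m, zero).
Decompose f/2: h(m, Y) = h(m, tup(T, g(4, T), 4)),  zero = zero.
Decompose h/2: m = m,  Y = tup(T, g(4, T), 4).
Delete trivial equation m = m.
Bind Y := tup(T, g(4, T), 4); substituting into the one remaining equation that mentions Y gives: h(h(zero, tup(4, m, tup(4, tup(T, g(4, T), 4), zero))), g(m, P)) = h(h(zero, M), g(m, f(m, 4))).
Delete trivial equation zero = zero.
Decompose h/2: h(zero, tup(4, m, tup(4, tup(T, g(4, T), 4), zero))) = h(zero, M),  g(m, P) = g(m, f(m, 4)).
Decompose h/2: zero = zero,  tup(4, m, tup(4, tup(T, g(4, T), 4), zero)) = M.
Delete trivial equation zero = zero.
Bind M := tup(4, m, tup(4, tup(T, g(4, T), 4), zero)); substituting into the one remaining equation that mentions M gives: f(h(zero, 4), tup(zero, tup(4, m, tup(4, tup(T, g(4, T), 4), zero)), zero)) = f(T, tup(zero, Z, zero)).
Decompose g/2: m = m,  P = f(m, 4).
Delete trivial equation m = m.
Bind P := f(m, 4); no other remaining equation mentions P.
Decompose f/2: h(zero, 4) = T,  tup(zero, tup(4, m, tup(4, tup(T, g(4, T), 4), zero)), zero) = tup(zero, Z, zero).
Bind T := h(zero, 4); substituting into the remaining equation gives: tup(zero, tup(4, m, tup(4, tup(h(zero, 4), g(4, h(zero, 4)), 4), zero)), zero) = tup(zero, Z, zero). Substituting into the earlier bindings gives X1 := g(4, h(zero, 4)), Y := tup(h(zero, 4), g(4, h(zero, 4)), 4), M := tup(4, m, tup(4, tup(h(zero, 4), g(4, h(zero, 4)), 4), zero)).
Decompose tup/3: zero = zero,  tup(4, m, tup(4, tup(h(zero, 4), g(4, h(zero, 4)), 4), zero)) = Z,  zero = zero.
Delete trivial equation zero = zero.
Bind Z := tup(4, m, tup(4, tup(h(zero, 4), g(4, h(zero, 4)), 4), zero)); no other remaining equation mentions Z.
Delete trivial equation zero = zero.
No equations remain and no clash or occurs-check failure arose, so a unifier exists.

YES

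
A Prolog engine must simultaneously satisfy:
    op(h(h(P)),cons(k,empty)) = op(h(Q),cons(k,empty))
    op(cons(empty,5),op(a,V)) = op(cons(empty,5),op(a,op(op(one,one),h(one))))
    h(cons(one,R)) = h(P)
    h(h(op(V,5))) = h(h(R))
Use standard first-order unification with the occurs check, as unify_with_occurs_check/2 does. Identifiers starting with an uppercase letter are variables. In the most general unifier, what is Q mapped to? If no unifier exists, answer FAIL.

Decompose op/2: h(h(P)) = h(Q),  cons(k,empty) = cons(k,empty).
Decompose h/1: h(P) = Q.
Bind Q := h(P); no other remaining equation mentions Q.
Delete trivial equation cons(k,empty) = cons(k,empty).
Decompose op/2: cons(empty,5) = cons(empty,5),  op(a,V) = op(a,op(op(one,one),h(one))).
Delete trivial equation cons(empty,5) = cons(empty,5).
Decompose op/2: a = a,  V = op(op(one,one),h(one)).
Delete trivial equation a = a.
Bind V := op(op(one,one),h(one)); substituting into the one remaining equation that mentions V gives: h(h(op(op(op(one,one),h(one)),5))) = h(h(R)).
Decompose h/1: cons(one,R) = P.
Bind P := cons(one,R); no other remaining equation mentions P. Substituting into the earlier binding gives Q := h(cons(one,R)).
Decompose h/1: h(op(op(op(one,one),h(one)),5)) = h(R).
Decompose h/1: op(op(op(one,one),h(one)),5) = R.
Bind R := op(op(op(one,one),h(one)),5). Substituting into the earlier bindings gives Q := h(cons(one,op(op(op(one,one),h(one)),5))), P := cons(one,op(op(op(one,one),h(one)),5)).
MGU = { Q -> h(cons(one,op(op(op(one,one),h(one)),5))), V -> op(op(one,one),h(one)), P -> cons(one,op(op(op(one,one),h(one)),5)), R -> op(op(op(one,one),h(one)),5) }, so Q -> h(cons(one,op(op(op(one,one),h(one)),5))).

h(cons(one,op(op(op(one,one),h(one)),5)))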